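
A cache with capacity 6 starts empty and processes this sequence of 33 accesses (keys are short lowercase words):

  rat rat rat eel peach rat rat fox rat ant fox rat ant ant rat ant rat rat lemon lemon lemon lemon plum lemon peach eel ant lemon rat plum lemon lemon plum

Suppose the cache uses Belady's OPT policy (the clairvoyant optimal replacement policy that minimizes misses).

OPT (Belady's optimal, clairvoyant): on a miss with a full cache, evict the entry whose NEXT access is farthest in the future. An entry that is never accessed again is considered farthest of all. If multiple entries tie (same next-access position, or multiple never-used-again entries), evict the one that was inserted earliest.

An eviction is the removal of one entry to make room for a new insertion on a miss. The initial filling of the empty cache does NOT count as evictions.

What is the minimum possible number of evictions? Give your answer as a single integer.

Answer: 1

Derivation:
OPT (Belady) simulation (capacity=6):
  1. access rat: MISS. Cache: [rat]
  2. access rat: HIT. Next use of rat: step 3. Cache: [rat]
  3. access rat: HIT. Next use of rat: step 6. Cache: [rat]
  4. access eel: MISS. Cache: [rat eel]
  5. access peach: MISS. Cache: [rat eel peach]
  6. access rat: HIT. Next use of rat: step 7. Cache: [rat eel peach]
  7. access rat: HIT. Next use of rat: step 9. Cache: [rat eel peach]
  8. access fox: MISS. Cache: [rat eel peach fox]
  9. access rat: HIT. Next use of rat: step 12. Cache: [rat eel peach fox]
  10. access ant: MISS. Cache: [rat eel peach fox ant]
  11. access fox: HIT. Next use of fox: never. Cache: [rat eel peach fox ant]
  12. access rat: HIT. Next use of rat: step 15. Cache: [rat eel peach fox ant]
  13. access ant: HIT. Next use of ant: step 14. Cache: [rat eel peach fox ant]
  14. access ant: HIT. Next use of ant: step 16. Cache: [rat eel peach fox ant]
  15. access rat: HIT. Next use of rat: step 17. Cache: [rat eel peach fox ant]
  16. access ant: HIT. Next use of ant: step 27. Cache: [rat eel peach fox ant]
  17. access rat: HIT. Next use of rat: step 18. Cache: [rat eel peach fox ant]
  18. access rat: HIT. Next use of rat: step 29. Cache: [rat eel peach fox ant]
  19. access lemon: MISS. Cache: [rat eel peach fox ant lemon]
  20. access lemon: HIT. Next use of lemon: step 21. Cache: [rat eel peach fox ant lemon]
  21. access lemon: HIT. Next use of lemon: step 22. Cache: [rat eel peach fox ant lemon]
  22. access lemon: HIT. Next use of lemon: step 24. Cache: [rat eel peach fox ant lemon]
  23. access plum: MISS, evict fox (next use: never). Cache: [rat eel peach ant lemon plum]
  24. access lemon: HIT. Next use of lemon: step 28. Cache: [rat eel peach ant lemon plum]
  25. access peach: HIT. Next use of peach: never. Cache: [rat eel peach ant lemon plum]
  26. access eel: HIT. Next use of eel: never. Cache: [rat eel peach ant lemon plum]
  27. access ant: HIT. Next use of ant: never. Cache: [rat eel peach ant lemon plum]
  28. access lemon: HIT. Next use of lemon: step 31. Cache: [rat eel peach ant lemon plum]
  29. access rat: HIT. Next use of rat: never. Cache: [rat eel peach ant lemon plum]
  30. access plum: HIT. Next use of plum: step 33. Cache: [rat eel peach ant lemon plum]
  31. access lemon: HIT. Next use of lemon: step 32. Cache: [rat eel peach ant lemon plum]
  32. access lemon: HIT. Next use of lemon: never. Cache: [rat eel peach ant lemon plum]
  33. access plum: HIT. Next use of plum: never. Cache: [rat eel peach ant lemon plum]
Total: 26 hits, 7 misses, 1 evictions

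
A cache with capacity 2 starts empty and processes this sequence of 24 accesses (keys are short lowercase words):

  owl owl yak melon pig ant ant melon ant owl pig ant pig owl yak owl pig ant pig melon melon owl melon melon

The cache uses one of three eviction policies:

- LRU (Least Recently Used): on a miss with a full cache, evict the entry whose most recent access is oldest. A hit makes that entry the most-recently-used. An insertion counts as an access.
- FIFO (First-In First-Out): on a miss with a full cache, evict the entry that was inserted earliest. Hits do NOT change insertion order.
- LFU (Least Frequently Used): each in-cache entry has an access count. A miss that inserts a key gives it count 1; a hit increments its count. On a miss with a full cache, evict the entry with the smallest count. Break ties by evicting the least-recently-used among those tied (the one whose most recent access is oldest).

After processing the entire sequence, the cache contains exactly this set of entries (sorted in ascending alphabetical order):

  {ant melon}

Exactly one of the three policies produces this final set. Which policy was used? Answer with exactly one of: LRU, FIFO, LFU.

Answer: LFU

Derivation:
Simulating under each policy and comparing final sets:
  LRU: final set = {melon owl} -> differs
  FIFO: final set = {melon owl} -> differs
  LFU: final set = {ant melon} -> MATCHES target
Only LFU produces the target set.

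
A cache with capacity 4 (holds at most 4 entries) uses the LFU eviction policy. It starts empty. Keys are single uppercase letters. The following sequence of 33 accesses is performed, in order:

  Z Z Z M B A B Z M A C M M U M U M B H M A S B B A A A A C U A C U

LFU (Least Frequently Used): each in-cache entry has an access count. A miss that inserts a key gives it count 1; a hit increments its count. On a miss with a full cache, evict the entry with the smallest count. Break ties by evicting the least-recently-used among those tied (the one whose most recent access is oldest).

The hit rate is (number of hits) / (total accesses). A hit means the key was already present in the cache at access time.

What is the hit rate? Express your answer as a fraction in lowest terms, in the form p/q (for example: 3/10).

LFU simulation (capacity=4):
  1. access Z: MISS. Cache: [Z(c=1)]
  2. access Z: HIT, count now 2. Cache: [Z(c=2)]
  3. access Z: HIT, count now 3. Cache: [Z(c=3)]
  4. access M: MISS. Cache: [M(c=1) Z(c=3)]
  5. access B: MISS. Cache: [M(c=1) B(c=1) Z(c=3)]
  6. access A: MISS. Cache: [M(c=1) B(c=1) A(c=1) Z(c=3)]
  7. access B: HIT, count now 2. Cache: [M(c=1) A(c=1) B(c=2) Z(c=3)]
  8. access Z: HIT, count now 4. Cache: [M(c=1) A(c=1) B(c=2) Z(c=4)]
  9. access M: HIT, count now 2. Cache: [A(c=1) B(c=2) M(c=2) Z(c=4)]
  10. access A: HIT, count now 2. Cache: [B(c=2) M(c=2) A(c=2) Z(c=4)]
  11. access C: MISS, evict B(c=2). Cache: [C(c=1) M(c=2) A(c=2) Z(c=4)]
  12. access M: HIT, count now 3. Cache: [C(c=1) A(c=2) M(c=3) Z(c=4)]
  13. access M: HIT, count now 4. Cache: [C(c=1) A(c=2) Z(c=4) M(c=4)]
  14. access U: MISS, evict C(c=1). Cache: [U(c=1) A(c=2) Z(c=4) M(c=4)]
  15. access M: HIT, count now 5. Cache: [U(c=1) A(c=2) Z(c=4) M(c=5)]
  16. access U: HIT, count now 2. Cache: [A(c=2) U(c=2) Z(c=4) M(c=5)]
  17. access M: HIT, count now 6. Cache: [A(c=2) U(c=2) Z(c=4) M(c=6)]
  18. access B: MISS, evict A(c=2). Cache: [B(c=1) U(c=2) Z(c=4) M(c=6)]
  19. access H: MISS, evict B(c=1). Cache: [H(c=1) U(c=2) Z(c=4) M(c=6)]
  20. access M: HIT, count now 7. Cache: [H(c=1) U(c=2) Z(c=4) M(c=7)]
  21. access A: MISS, evict H(c=1). Cache: [A(c=1) U(c=2) Z(c=4) M(c=7)]
  22. access S: MISS, evict A(c=1). Cache: [S(c=1) U(c=2) Z(c=4) M(c=7)]
  23. access B: MISS, evict S(c=1). Cache: [B(c=1) U(c=2) Z(c=4) M(c=7)]
  24. access B: HIT, count now 2. Cache: [U(c=2) B(c=2) Z(c=4) M(c=7)]
  25. access A: MISS, evict U(c=2). Cache: [A(c=1) B(c=2) Z(c=4) M(c=7)]
  26. access A: HIT, count now 2. Cache: [B(c=2) A(c=2) Z(c=4) M(c=7)]
  27. access A: HIT, count now 3. Cache: [B(c=2) A(c=3) Z(c=4) M(c=7)]
  28. access A: HIT, count now 4. Cache: [B(c=2) Z(c=4) A(c=4) M(c=7)]
  29. access C: MISS, evict B(c=2). Cache: [C(c=1) Z(c=4) A(c=4) M(c=7)]
  30. access U: MISS, evict C(c=1). Cache: [U(c=1) Z(c=4) A(c=4) M(c=7)]
  31. access A: HIT, count now 5. Cache: [U(c=1) Z(c=4) A(c=5) M(c=7)]
  32. access C: MISS, evict U(c=1). Cache: [C(c=1) Z(c=4) A(c=5) M(c=7)]
  33. access U: MISS, evict C(c=1). Cache: [U(c=1) Z(c=4) A(c=5) M(c=7)]
Total: 17 hits, 16 misses, 12 evictions

Hit rate = 17/33

Answer: 17/33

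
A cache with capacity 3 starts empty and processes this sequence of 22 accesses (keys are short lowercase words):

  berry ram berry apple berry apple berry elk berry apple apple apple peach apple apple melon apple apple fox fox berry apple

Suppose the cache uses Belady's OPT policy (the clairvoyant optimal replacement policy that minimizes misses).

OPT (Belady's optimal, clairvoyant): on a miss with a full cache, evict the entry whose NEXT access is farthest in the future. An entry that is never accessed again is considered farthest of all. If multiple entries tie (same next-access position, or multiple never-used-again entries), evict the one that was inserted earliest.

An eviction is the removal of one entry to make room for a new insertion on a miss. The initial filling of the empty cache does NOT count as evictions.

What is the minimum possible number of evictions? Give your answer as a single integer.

OPT (Belady) simulation (capacity=3):
  1. access berry: MISS. Cache: [berry]
  2. access ram: MISS. Cache: [berry ram]
  3. access berry: HIT. Next use of berry: step 5. Cache: [berry ram]
  4. access apple: MISS. Cache: [berry ram apple]
  5. access berry: HIT. Next use of berry: step 7. Cache: [berry ram apple]
  6. access apple: HIT. Next use of apple: step 10. Cache: [berry ram apple]
  7. access berry: HIT. Next use of berry: step 9. Cache: [berry ram apple]
  8. access elk: MISS, evict ram (next use: never). Cache: [berry apple elk]
  9. access berry: HIT. Next use of berry: step 21. Cache: [berry apple elk]
  10. access apple: HIT. Next use of apple: step 11. Cache: [berry apple elk]
  11. access apple: HIT. Next use of apple: step 12. Cache: [berry apple elk]
  12. access apple: HIT. Next use of apple: step 14. Cache: [berry apple elk]
  13. access peach: MISS, evict elk (next use: never). Cache: [berry apple peach]
  14. access apple: HIT. Next use of apple: step 15. Cache: [berry apple peach]
  15. access apple: HIT. Next use of apple: step 17. Cache: [berry apple peach]
  16. access melon: MISS, evict peach (next use: never). Cache: [berry apple melon]
  17. access apple: HIT. Next use of apple: step 18. Cache: [berry apple melon]
  18. access apple: HIT. Next use of apple: step 22. Cache: [berry apple melon]
  19. access fox: MISS, evict melon (next use: never). Cache: [berry apple fox]
  20. access fox: HIT. Next use of fox: never. Cache: [berry apple fox]
  21. access berry: HIT. Next use of berry: never. Cache: [berry apple fox]
  22. access apple: HIT. Next use of apple: never. Cache: [berry apple fox]
Total: 15 hits, 7 misses, 4 evictions

Answer: 4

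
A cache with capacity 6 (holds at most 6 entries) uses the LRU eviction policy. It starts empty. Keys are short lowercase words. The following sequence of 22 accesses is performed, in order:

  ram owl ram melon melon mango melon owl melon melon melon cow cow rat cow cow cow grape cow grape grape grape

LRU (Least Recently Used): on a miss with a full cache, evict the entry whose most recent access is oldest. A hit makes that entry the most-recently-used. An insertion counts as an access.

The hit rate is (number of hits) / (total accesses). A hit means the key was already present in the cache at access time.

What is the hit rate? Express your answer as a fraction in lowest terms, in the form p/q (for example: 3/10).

Answer: 15/22

Derivation:
LRU simulation (capacity=6):
  1. access ram: MISS. Cache (LRU->MRU): [ram]
  2. access owl: MISS. Cache (LRU->MRU): [ram owl]
  3. access ram: HIT. Cache (LRU->MRU): [owl ram]
  4. access melon: MISS. Cache (LRU->MRU): [owl ram melon]
  5. access melon: HIT. Cache (LRU->MRU): [owl ram melon]
  6. access mango: MISS. Cache (LRU->MRU): [owl ram melon mango]
  7. access melon: HIT. Cache (LRU->MRU): [owl ram mango melon]
  8. access owl: HIT. Cache (LRU->MRU): [ram mango melon owl]
  9. access melon: HIT. Cache (LRU->MRU): [ram mango owl melon]
  10. access melon: HIT. Cache (LRU->MRU): [ram mango owl melon]
  11. access melon: HIT. Cache (LRU->MRU): [ram mango owl melon]
  12. access cow: MISS. Cache (LRU->MRU): [ram mango owl melon cow]
  13. access cow: HIT. Cache (LRU->MRU): [ram mango owl melon cow]
  14. access rat: MISS. Cache (LRU->MRU): [ram mango owl melon cow rat]
  15. access cow: HIT. Cache (LRU->MRU): [ram mango owl melon rat cow]
  16. access cow: HIT. Cache (LRU->MRU): [ram mango owl melon rat cow]
  17. access cow: HIT. Cache (LRU->MRU): [ram mango owl melon rat cow]
  18. access grape: MISS, evict ram. Cache (LRU->MRU): [mango owl melon rat cow grape]
  19. access cow: HIT. Cache (LRU->MRU): [mango owl melon rat grape cow]
  20. access grape: HIT. Cache (LRU->MRU): [mango owl melon rat cow grape]
  21. access grape: HIT. Cache (LRU->MRU): [mango owl melon rat cow grape]
  22. access grape: HIT. Cache (LRU->MRU): [mango owl melon rat cow grape]
Total: 15 hits, 7 misses, 1 evictions

Hit rate = 15/22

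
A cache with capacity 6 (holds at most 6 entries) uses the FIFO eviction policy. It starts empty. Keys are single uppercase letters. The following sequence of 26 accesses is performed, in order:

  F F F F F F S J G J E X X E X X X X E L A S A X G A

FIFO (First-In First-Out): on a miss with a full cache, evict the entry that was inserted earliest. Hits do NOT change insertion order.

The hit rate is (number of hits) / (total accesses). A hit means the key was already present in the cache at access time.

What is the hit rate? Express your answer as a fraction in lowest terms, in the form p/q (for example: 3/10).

FIFO simulation (capacity=6):
  1. access F: MISS. Cache (old->new): [F]
  2. access F: HIT. Cache (old->new): [F]
  3. access F: HIT. Cache (old->new): [F]
  4. access F: HIT. Cache (old->new): [F]
  5. access F: HIT. Cache (old->new): [F]
  6. access F: HIT. Cache (old->new): [F]
  7. access S: MISS. Cache (old->new): [F S]
  8. access J: MISS. Cache (old->new): [F S J]
  9. access G: MISS. Cache (old->new): [F S J G]
  10. access J: HIT. Cache (old->new): [F S J G]
  11. access E: MISS. Cache (old->new): [F S J G E]
  12. access X: MISS. Cache (old->new): [F S J G E X]
  13. access X: HIT. Cache (old->new): [F S J G E X]
  14. access E: HIT. Cache (old->new): [F S J G E X]
  15. access X: HIT. Cache (old->new): [F S J G E X]
  16. access X: HIT. Cache (old->new): [F S J G E X]
  17. access X: HIT. Cache (old->new): [F S J G E X]
  18. access X: HIT. Cache (old->new): [F S J G E X]
  19. access E: HIT. Cache (old->new): [F S J G E X]
  20. access L: MISS, evict F. Cache (old->new): [S J G E X L]
  21. access A: MISS, evict S. Cache (old->new): [J G E X L A]
  22. access S: MISS, evict J. Cache (old->new): [G E X L A S]
  23. access A: HIT. Cache (old->new): [G E X L A S]
  24. access X: HIT. Cache (old->new): [G E X L A S]
  25. access G: HIT. Cache (old->new): [G E X L A S]
  26. access A: HIT. Cache (old->new): [G E X L A S]
Total: 17 hits, 9 misses, 3 evictions

Hit rate = 17/26

Answer: 17/26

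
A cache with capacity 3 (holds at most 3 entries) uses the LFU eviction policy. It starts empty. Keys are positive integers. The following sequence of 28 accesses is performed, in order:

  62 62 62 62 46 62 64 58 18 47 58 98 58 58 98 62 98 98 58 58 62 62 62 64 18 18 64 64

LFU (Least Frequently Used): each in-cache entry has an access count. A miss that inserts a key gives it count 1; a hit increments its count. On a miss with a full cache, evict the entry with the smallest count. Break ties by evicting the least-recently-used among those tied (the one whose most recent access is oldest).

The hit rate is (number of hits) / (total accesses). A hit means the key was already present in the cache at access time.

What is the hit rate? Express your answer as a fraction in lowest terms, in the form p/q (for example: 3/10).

Answer: 17/28

Derivation:
LFU simulation (capacity=3):
  1. access 62: MISS. Cache: [62(c=1)]
  2. access 62: HIT, count now 2. Cache: [62(c=2)]
  3. access 62: HIT, count now 3. Cache: [62(c=3)]
  4. access 62: HIT, count now 4. Cache: [62(c=4)]
  5. access 46: MISS. Cache: [46(c=1) 62(c=4)]
  6. access 62: HIT, count now 5. Cache: [46(c=1) 62(c=5)]
  7. access 64: MISS. Cache: [46(c=1) 64(c=1) 62(c=5)]
  8. access 58: MISS, evict 46(c=1). Cache: [64(c=1) 58(c=1) 62(c=5)]
  9. access 18: MISS, evict 64(c=1). Cache: [58(c=1) 18(c=1) 62(c=5)]
  10. access 47: MISS, evict 58(c=1). Cache: [18(c=1) 47(c=1) 62(c=5)]
  11. access 58: MISS, evict 18(c=1). Cache: [47(c=1) 58(c=1) 62(c=5)]
  12. access 98: MISS, evict 47(c=1). Cache: [58(c=1) 98(c=1) 62(c=5)]
  13. access 58: HIT, count now 2. Cache: [98(c=1) 58(c=2) 62(c=5)]
  14. access 58: HIT, count now 3. Cache: [98(c=1) 58(c=3) 62(c=5)]
  15. access 98: HIT, count now 2. Cache: [98(c=2) 58(c=3) 62(c=5)]
  16. access 62: HIT, count now 6. Cache: [98(c=2) 58(c=3) 62(c=6)]
  17. access 98: HIT, count now 3. Cache: [58(c=3) 98(c=3) 62(c=6)]
  18. access 98: HIT, count now 4. Cache: [58(c=3) 98(c=4) 62(c=6)]
  19. access 58: HIT, count now 4. Cache: [98(c=4) 58(c=4) 62(c=6)]
  20. access 58: HIT, count now 5. Cache: [98(c=4) 58(c=5) 62(c=6)]
  21. access 62: HIT, count now 7. Cache: [98(c=4) 58(c=5) 62(c=7)]
  22. access 62: HIT, count now 8. Cache: [98(c=4) 58(c=5) 62(c=8)]
  23. access 62: HIT, count now 9. Cache: [98(c=4) 58(c=5) 62(c=9)]
  24. access 64: MISS, evict 98(c=4). Cache: [64(c=1) 58(c=5) 62(c=9)]
  25. access 18: MISS, evict 64(c=1). Cache: [18(c=1) 58(c=5) 62(c=9)]
  26. access 18: HIT, count now 2. Cache: [18(c=2) 58(c=5) 62(c=9)]
  27. access 64: MISS, evict 18(c=2). Cache: [64(c=1) 58(c=5) 62(c=9)]
  28. access 64: HIT, count now 2. Cache: [64(c=2) 58(c=5) 62(c=9)]
Total: 17 hits, 11 misses, 8 evictions

Hit rate = 17/28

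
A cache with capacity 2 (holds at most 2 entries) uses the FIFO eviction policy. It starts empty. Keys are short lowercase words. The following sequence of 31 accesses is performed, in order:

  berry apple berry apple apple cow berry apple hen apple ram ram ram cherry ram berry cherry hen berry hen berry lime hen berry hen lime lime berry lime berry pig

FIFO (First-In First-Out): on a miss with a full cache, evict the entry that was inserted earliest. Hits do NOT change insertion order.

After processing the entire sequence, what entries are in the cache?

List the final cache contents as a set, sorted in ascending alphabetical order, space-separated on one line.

Answer: berry pig

Derivation:
FIFO simulation (capacity=2):
  1. access berry: MISS. Cache (old->new): [berry]
  2. access apple: MISS. Cache (old->new): [berry apple]
  3. access berry: HIT. Cache (old->new): [berry apple]
  4. access apple: HIT. Cache (old->new): [berry apple]
  5. access apple: HIT. Cache (old->new): [berry apple]
  6. access cow: MISS, evict berry. Cache (old->new): [apple cow]
  7. access berry: MISS, evict apple. Cache (old->new): [cow berry]
  8. access apple: MISS, evict cow. Cache (old->new): [berry apple]
  9. access hen: MISS, evict berry. Cache (old->new): [apple hen]
  10. access apple: HIT. Cache (old->new): [apple hen]
  11. access ram: MISS, evict apple. Cache (old->new): [hen ram]
  12. access ram: HIT. Cache (old->new): [hen ram]
  13. access ram: HIT. Cache (old->new): [hen ram]
  14. access cherry: MISS, evict hen. Cache (old->new): [ram cherry]
  15. access ram: HIT. Cache (old->new): [ram cherry]
  16. access berry: MISS, evict ram. Cache (old->new): [cherry berry]
  17. access cherry: HIT. Cache (old->new): [cherry berry]
  18. access hen: MISS, evict cherry. Cache (old->new): [berry hen]
  19. access berry: HIT. Cache (old->new): [berry hen]
  20. access hen: HIT. Cache (old->new): [berry hen]
  21. access berry: HIT. Cache (old->new): [berry hen]
  22. access lime: MISS, evict berry. Cache (old->new): [hen lime]
  23. access hen: HIT. Cache (old->new): [hen lime]
  24. access berry: MISS, evict hen. Cache (old->new): [lime berry]
  25. access hen: MISS, evict lime. Cache (old->new): [berry hen]
  26. access lime: MISS, evict berry. Cache (old->new): [hen lime]
  27. access lime: HIT. Cache (old->new): [hen lime]
  28. access berry: MISS, evict hen. Cache (old->new): [lime berry]
  29. access lime: HIT. Cache (old->new): [lime berry]
  30. access berry: HIT. Cache (old->new): [lime berry]
  31. access pig: MISS, evict lime. Cache (old->new): [berry pig]
Total: 15 hits, 16 misses, 14 evictions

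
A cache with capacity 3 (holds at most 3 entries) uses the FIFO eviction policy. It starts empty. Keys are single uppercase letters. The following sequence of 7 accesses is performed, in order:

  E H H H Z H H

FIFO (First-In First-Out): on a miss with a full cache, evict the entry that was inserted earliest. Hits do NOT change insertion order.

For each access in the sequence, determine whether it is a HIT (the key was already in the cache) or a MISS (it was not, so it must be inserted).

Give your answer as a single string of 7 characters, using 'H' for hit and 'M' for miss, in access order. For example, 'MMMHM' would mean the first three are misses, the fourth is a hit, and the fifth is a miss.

FIFO simulation (capacity=3):
  1. access E: MISS. Cache (old->new): [E]
  2. access H: MISS. Cache (old->new): [E H]
  3. access H: HIT. Cache (old->new): [E H]
  4. access H: HIT. Cache (old->new): [E H]
  5. access Z: MISS. Cache (old->new): [E H Z]
  6. access H: HIT. Cache (old->new): [E H Z]
  7. access H: HIT. Cache (old->new): [E H Z]
Total: 4 hits, 3 misses, 0 evictions

Answer: MMHHMHH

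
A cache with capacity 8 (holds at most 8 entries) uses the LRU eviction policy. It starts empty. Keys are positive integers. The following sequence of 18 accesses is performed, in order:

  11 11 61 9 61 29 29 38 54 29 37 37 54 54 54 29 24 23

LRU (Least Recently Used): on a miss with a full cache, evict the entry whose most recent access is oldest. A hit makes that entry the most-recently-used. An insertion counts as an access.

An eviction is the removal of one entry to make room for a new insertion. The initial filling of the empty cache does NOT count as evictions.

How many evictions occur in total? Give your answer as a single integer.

Answer: 1

Derivation:
LRU simulation (capacity=8):
  1. access 11: MISS. Cache (LRU->MRU): [11]
  2. access 11: HIT. Cache (LRU->MRU): [11]
  3. access 61: MISS. Cache (LRU->MRU): [11 61]
  4. access 9: MISS. Cache (LRU->MRU): [11 61 9]
  5. access 61: HIT. Cache (LRU->MRU): [11 9 61]
  6. access 29: MISS. Cache (LRU->MRU): [11 9 61 29]
  7. access 29: HIT. Cache (LRU->MRU): [11 9 61 29]
  8. access 38: MISS. Cache (LRU->MRU): [11 9 61 29 38]
  9. access 54: MISS. Cache (LRU->MRU): [11 9 61 29 38 54]
  10. access 29: HIT. Cache (LRU->MRU): [11 9 61 38 54 29]
  11. access 37: MISS. Cache (LRU->MRU): [11 9 61 38 54 29 37]
  12. access 37: HIT. Cache (LRU->MRU): [11 9 61 38 54 29 37]
  13. access 54: HIT. Cache (LRU->MRU): [11 9 61 38 29 37 54]
  14. access 54: HIT. Cache (LRU->MRU): [11 9 61 38 29 37 54]
  15. access 54: HIT. Cache (LRU->MRU): [11 9 61 38 29 37 54]
  16. access 29: HIT. Cache (LRU->MRU): [11 9 61 38 37 54 29]
  17. access 24: MISS. Cache (LRU->MRU): [11 9 61 38 37 54 29 24]
  18. access 23: MISS, evict 11. Cache (LRU->MRU): [9 61 38 37 54 29 24 23]
Total: 9 hits, 9 misses, 1 evictions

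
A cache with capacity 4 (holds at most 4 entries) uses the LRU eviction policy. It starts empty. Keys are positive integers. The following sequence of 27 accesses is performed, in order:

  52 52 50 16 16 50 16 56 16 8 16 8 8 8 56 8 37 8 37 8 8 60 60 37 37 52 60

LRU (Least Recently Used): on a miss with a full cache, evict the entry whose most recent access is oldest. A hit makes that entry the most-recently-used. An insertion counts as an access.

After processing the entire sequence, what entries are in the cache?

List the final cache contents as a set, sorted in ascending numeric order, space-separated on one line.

LRU simulation (capacity=4):
  1. access 52: MISS. Cache (LRU->MRU): [52]
  2. access 52: HIT. Cache (LRU->MRU): [52]
  3. access 50: MISS. Cache (LRU->MRU): [52 50]
  4. access 16: MISS. Cache (LRU->MRU): [52 50 16]
  5. access 16: HIT. Cache (LRU->MRU): [52 50 16]
  6. access 50: HIT. Cache (LRU->MRU): [52 16 50]
  7. access 16: HIT. Cache (LRU->MRU): [52 50 16]
  8. access 56: MISS. Cache (LRU->MRU): [52 50 16 56]
  9. access 16: HIT. Cache (LRU->MRU): [52 50 56 16]
  10. access 8: MISS, evict 52. Cache (LRU->MRU): [50 56 16 8]
  11. access 16: HIT. Cache (LRU->MRU): [50 56 8 16]
  12. access 8: HIT. Cache (LRU->MRU): [50 56 16 8]
  13. access 8: HIT. Cache (LRU->MRU): [50 56 16 8]
  14. access 8: HIT. Cache (LRU->MRU): [50 56 16 8]
  15. access 56: HIT. Cache (LRU->MRU): [50 16 8 56]
  16. access 8: HIT. Cache (LRU->MRU): [50 16 56 8]
  17. access 37: MISS, evict 50. Cache (LRU->MRU): [16 56 8 37]
  18. access 8: HIT. Cache (LRU->MRU): [16 56 37 8]
  19. access 37: HIT. Cache (LRU->MRU): [16 56 8 37]
  20. access 8: HIT. Cache (LRU->MRU): [16 56 37 8]
  21. access 8: HIT. Cache (LRU->MRU): [16 56 37 8]
  22. access 60: MISS, evict 16. Cache (LRU->MRU): [56 37 8 60]
  23. access 60: HIT. Cache (LRU->MRU): [56 37 8 60]
  24. access 37: HIT. Cache (LRU->MRU): [56 8 60 37]
  25. access 37: HIT. Cache (LRU->MRU): [56 8 60 37]
  26. access 52: MISS, evict 56. Cache (LRU->MRU): [8 60 37 52]
  27. access 60: HIT. Cache (LRU->MRU): [8 37 52 60]
Total: 19 hits, 8 misses, 4 evictions

Answer: 8 37 52 60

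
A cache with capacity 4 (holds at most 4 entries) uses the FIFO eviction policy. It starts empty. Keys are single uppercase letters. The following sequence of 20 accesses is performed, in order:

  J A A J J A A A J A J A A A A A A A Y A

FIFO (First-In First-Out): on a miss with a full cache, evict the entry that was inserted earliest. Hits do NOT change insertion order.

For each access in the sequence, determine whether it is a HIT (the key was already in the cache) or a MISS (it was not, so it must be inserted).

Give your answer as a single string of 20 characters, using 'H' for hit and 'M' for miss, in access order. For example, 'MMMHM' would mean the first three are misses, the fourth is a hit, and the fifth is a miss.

FIFO simulation (capacity=4):
  1. access J: MISS. Cache (old->new): [J]
  2. access A: MISS. Cache (old->new): [J A]
  3. access A: HIT. Cache (old->new): [J A]
  4. access J: HIT. Cache (old->new): [J A]
  5. access J: HIT. Cache (old->new): [J A]
  6. access A: HIT. Cache (old->new): [J A]
  7. access A: HIT. Cache (old->new): [J A]
  8. access A: HIT. Cache (old->new): [J A]
  9. access J: HIT. Cache (old->new): [J A]
  10. access A: HIT. Cache (old->new): [J A]
  11. access J: HIT. Cache (old->new): [J A]
  12. access A: HIT. Cache (old->new): [J A]
  13. access A: HIT. Cache (old->new): [J A]
  14. access A: HIT. Cache (old->new): [J A]
  15. access A: HIT. Cache (old->new): [J A]
  16. access A: HIT. Cache (old->new): [J A]
  17. access A: HIT. Cache (old->new): [J A]
  18. access A: HIT. Cache (old->new): [J A]
  19. access Y: MISS. Cache (old->new): [J A Y]
  20. access A: HIT. Cache (old->new): [J A Y]
Total: 17 hits, 3 misses, 0 evictions

Answer: MMHHHHHHHHHHHHHHHHMH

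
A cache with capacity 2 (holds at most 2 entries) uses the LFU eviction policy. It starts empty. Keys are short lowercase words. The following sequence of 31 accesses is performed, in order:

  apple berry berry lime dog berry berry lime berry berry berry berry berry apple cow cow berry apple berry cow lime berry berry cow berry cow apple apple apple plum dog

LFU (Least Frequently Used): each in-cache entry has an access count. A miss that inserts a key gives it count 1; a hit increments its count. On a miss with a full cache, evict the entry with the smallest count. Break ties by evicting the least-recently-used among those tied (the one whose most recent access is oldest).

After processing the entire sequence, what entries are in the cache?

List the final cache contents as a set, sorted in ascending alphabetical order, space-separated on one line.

LFU simulation (capacity=2):
  1. access apple: MISS. Cache: [apple(c=1)]
  2. access berry: MISS. Cache: [apple(c=1) berry(c=1)]
  3. access berry: HIT, count now 2. Cache: [apple(c=1) berry(c=2)]
  4. access lime: MISS, evict apple(c=1). Cache: [lime(c=1) berry(c=2)]
  5. access dog: MISS, evict lime(c=1). Cache: [dog(c=1) berry(c=2)]
  6. access berry: HIT, count now 3. Cache: [dog(c=1) berry(c=3)]
  7. access berry: HIT, count now 4. Cache: [dog(c=1) berry(c=4)]
  8. access lime: MISS, evict dog(c=1). Cache: [lime(c=1) berry(c=4)]
  9. access berry: HIT, count now 5. Cache: [lime(c=1) berry(c=5)]
  10. access berry: HIT, count now 6. Cache: [lime(c=1) berry(c=6)]
  11. access berry: HIT, count now 7. Cache: [lime(c=1) berry(c=7)]
  12. access berry: HIT, count now 8. Cache: [lime(c=1) berry(c=8)]
  13. access berry: HIT, count now 9. Cache: [lime(c=1) berry(c=9)]
  14. access apple: MISS, evict lime(c=1). Cache: [apple(c=1) berry(c=9)]
  15. access cow: MISS, evict apple(c=1). Cache: [cow(c=1) berry(c=9)]
  16. access cow: HIT, count now 2. Cache: [cow(c=2) berry(c=9)]
  17. access berry: HIT, count now 10. Cache: [cow(c=2) berry(c=10)]
  18. access apple: MISS, evict cow(c=2). Cache: [apple(c=1) berry(c=10)]
  19. access berry: HIT, count now 11. Cache: [apple(c=1) berry(c=11)]
  20. access cow: MISS, evict apple(c=1). Cache: [cow(c=1) berry(c=11)]
  21. access lime: MISS, evict cow(c=1). Cache: [lime(c=1) berry(c=11)]
  22. access berry: HIT, count now 12. Cache: [lime(c=1) berry(c=12)]
  23. access berry: HIT, count now 13. Cache: [lime(c=1) berry(c=13)]
  24. access cow: MISS, evict lime(c=1). Cache: [cow(c=1) berry(c=13)]
  25. access berry: HIT, count now 14. Cache: [cow(c=1) berry(c=14)]
  26. access cow: HIT, count now 2. Cache: [cow(c=2) berry(c=14)]
  27. access apple: MISS, evict cow(c=2). Cache: [apple(c=1) berry(c=14)]
  28. access apple: HIT, count now 2. Cache: [apple(c=2) berry(c=14)]
  29. access apple: HIT, count now 3. Cache: [apple(c=3) berry(c=14)]
  30. access plum: MISS, evict apple(c=3). Cache: [plum(c=1) berry(c=14)]
  31. access dog: MISS, evict plum(c=1). Cache: [dog(c=1) berry(c=14)]
Total: 17 hits, 14 misses, 12 evictions

Answer: berry dog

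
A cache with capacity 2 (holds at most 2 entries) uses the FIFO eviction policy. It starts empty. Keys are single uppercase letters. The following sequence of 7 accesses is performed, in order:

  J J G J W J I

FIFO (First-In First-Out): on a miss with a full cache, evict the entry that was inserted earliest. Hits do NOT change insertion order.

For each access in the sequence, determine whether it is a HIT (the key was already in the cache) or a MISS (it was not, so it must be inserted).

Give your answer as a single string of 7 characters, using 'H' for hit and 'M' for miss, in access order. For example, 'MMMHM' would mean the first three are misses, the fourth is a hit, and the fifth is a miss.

FIFO simulation (capacity=2):
  1. access J: MISS. Cache (old->new): [J]
  2. access J: HIT. Cache (old->new): [J]
  3. access G: MISS. Cache (old->new): [J G]
  4. access J: HIT. Cache (old->new): [J G]
  5. access W: MISS, evict J. Cache (old->new): [G W]
  6. access J: MISS, evict G. Cache (old->new): [W J]
  7. access I: MISS, evict W. Cache (old->new): [J I]
Total: 2 hits, 5 misses, 3 evictions

Answer: MHMHMMM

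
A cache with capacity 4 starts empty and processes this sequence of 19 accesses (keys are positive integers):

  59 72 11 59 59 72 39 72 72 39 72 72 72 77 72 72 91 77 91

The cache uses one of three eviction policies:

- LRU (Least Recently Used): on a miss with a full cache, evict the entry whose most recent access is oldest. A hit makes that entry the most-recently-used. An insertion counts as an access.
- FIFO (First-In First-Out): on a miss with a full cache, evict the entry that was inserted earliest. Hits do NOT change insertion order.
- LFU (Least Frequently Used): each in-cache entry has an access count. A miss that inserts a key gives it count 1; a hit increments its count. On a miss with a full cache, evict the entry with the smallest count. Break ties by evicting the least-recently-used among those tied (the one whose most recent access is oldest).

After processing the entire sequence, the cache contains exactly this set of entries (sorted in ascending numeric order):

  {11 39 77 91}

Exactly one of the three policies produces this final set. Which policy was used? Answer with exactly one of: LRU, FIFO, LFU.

Simulating under each policy and comparing final sets:
  LRU: final set = {39 72 77 91} -> differs
  FIFO: final set = {11 39 77 91} -> MATCHES target
  LFU: final set = {39 59 72 91} -> differs
Only FIFO produces the target set.

Answer: FIFO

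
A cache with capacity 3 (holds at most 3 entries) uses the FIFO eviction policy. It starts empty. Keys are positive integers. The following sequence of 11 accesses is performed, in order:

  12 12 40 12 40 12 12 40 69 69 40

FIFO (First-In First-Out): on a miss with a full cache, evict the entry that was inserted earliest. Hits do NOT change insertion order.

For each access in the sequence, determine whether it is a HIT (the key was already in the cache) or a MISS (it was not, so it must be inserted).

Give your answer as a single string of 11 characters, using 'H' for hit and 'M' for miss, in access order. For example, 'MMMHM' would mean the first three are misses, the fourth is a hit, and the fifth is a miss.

Answer: MHMHHHHHMHH

Derivation:
FIFO simulation (capacity=3):
  1. access 12: MISS. Cache (old->new): [12]
  2. access 12: HIT. Cache (old->new): [12]
  3. access 40: MISS. Cache (old->new): [12 40]
  4. access 12: HIT. Cache (old->new): [12 40]
  5. access 40: HIT. Cache (old->new): [12 40]
  6. access 12: HIT. Cache (old->new): [12 40]
  7. access 12: HIT. Cache (old->new): [12 40]
  8. access 40: HIT. Cache (old->new): [12 40]
  9. access 69: MISS. Cache (old->new): [12 40 69]
  10. access 69: HIT. Cache (old->new): [12 40 69]
  11. access 40: HIT. Cache (old->new): [12 40 69]
Total: 8 hits, 3 misses, 0 evictions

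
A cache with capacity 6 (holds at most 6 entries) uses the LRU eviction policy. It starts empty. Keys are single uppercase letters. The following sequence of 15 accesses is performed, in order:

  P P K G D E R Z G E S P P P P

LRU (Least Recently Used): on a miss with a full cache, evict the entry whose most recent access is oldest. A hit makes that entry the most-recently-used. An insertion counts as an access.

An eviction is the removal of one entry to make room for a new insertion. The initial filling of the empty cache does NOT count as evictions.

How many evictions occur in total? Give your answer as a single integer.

Answer: 3

Derivation:
LRU simulation (capacity=6):
  1. access P: MISS. Cache (LRU->MRU): [P]
  2. access P: HIT. Cache (LRU->MRU): [P]
  3. access K: MISS. Cache (LRU->MRU): [P K]
  4. access G: MISS. Cache (LRU->MRU): [P K G]
  5. access D: MISS. Cache (LRU->MRU): [P K G D]
  6. access E: MISS. Cache (LRU->MRU): [P K G D E]
  7. access R: MISS. Cache (LRU->MRU): [P K G D E R]
  8. access Z: MISS, evict P. Cache (LRU->MRU): [K G D E R Z]
  9. access G: HIT. Cache (LRU->MRU): [K D E R Z G]
  10. access E: HIT. Cache (LRU->MRU): [K D R Z G E]
  11. access S: MISS, evict K. Cache (LRU->MRU): [D R Z G E S]
  12. access P: MISS, evict D. Cache (LRU->MRU): [R Z G E S P]
  13. access P: HIT. Cache (LRU->MRU): [R Z G E S P]
  14. access P: HIT. Cache (LRU->MRU): [R Z G E S P]
  15. access P: HIT. Cache (LRU->MRU): [R Z G E S P]
Total: 6 hits, 9 misses, 3 evictions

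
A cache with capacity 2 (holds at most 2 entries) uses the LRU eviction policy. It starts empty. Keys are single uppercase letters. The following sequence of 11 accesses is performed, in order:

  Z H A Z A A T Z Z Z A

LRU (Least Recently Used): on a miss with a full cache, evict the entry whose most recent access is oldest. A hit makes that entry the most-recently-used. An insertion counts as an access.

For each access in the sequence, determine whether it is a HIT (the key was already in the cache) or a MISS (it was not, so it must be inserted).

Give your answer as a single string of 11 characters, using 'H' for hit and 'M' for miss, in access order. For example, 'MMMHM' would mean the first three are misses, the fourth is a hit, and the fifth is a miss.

LRU simulation (capacity=2):
  1. access Z: MISS. Cache (LRU->MRU): [Z]
  2. access H: MISS. Cache (LRU->MRU): [Z H]
  3. access A: MISS, evict Z. Cache (LRU->MRU): [H A]
  4. access Z: MISS, evict H. Cache (LRU->MRU): [A Z]
  5. access A: HIT. Cache (LRU->MRU): [Z A]
  6. access A: HIT. Cache (LRU->MRU): [Z A]
  7. access T: MISS, evict Z. Cache (LRU->MRU): [A T]
  8. access Z: MISS, evict A. Cache (LRU->MRU): [T Z]
  9. access Z: HIT. Cache (LRU->MRU): [T Z]
  10. access Z: HIT. Cache (LRU->MRU): [T Z]
  11. access A: MISS, evict T. Cache (LRU->MRU): [Z A]
Total: 4 hits, 7 misses, 5 evictions

Answer: MMMMHHMMHHM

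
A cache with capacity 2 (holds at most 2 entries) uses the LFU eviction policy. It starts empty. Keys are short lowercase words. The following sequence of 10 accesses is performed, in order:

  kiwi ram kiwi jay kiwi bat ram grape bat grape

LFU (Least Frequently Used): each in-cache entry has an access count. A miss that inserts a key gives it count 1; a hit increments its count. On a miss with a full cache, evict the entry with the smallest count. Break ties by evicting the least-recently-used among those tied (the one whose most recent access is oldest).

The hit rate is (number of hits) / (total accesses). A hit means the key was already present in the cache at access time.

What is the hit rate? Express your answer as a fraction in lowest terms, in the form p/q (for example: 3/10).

LFU simulation (capacity=2):
  1. access kiwi: MISS. Cache: [kiwi(c=1)]
  2. access ram: MISS. Cache: [kiwi(c=1) ram(c=1)]
  3. access kiwi: HIT, count now 2. Cache: [ram(c=1) kiwi(c=2)]
  4. access jay: MISS, evict ram(c=1). Cache: [jay(c=1) kiwi(c=2)]
  5. access kiwi: HIT, count now 3. Cache: [jay(c=1) kiwi(c=3)]
  6. access bat: MISS, evict jay(c=1). Cache: [bat(c=1) kiwi(c=3)]
  7. access ram: MISS, evict bat(c=1). Cache: [ram(c=1) kiwi(c=3)]
  8. access grape: MISS, evict ram(c=1). Cache: [grape(c=1) kiwi(c=3)]
  9. access bat: MISS, evict grape(c=1). Cache: [bat(c=1) kiwi(c=3)]
  10. access grape: MISS, evict bat(c=1). Cache: [grape(c=1) kiwi(c=3)]
Total: 2 hits, 8 misses, 6 evictions

Hit rate = 2/10 = 1/5

Answer: 1/5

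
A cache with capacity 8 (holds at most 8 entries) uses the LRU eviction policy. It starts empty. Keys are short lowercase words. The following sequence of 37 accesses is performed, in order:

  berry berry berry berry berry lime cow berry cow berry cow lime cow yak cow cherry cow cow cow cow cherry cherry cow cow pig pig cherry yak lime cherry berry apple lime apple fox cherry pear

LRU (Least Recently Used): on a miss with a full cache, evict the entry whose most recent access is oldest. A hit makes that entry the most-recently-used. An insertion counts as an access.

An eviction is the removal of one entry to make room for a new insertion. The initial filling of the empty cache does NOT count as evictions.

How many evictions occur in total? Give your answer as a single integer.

Answer: 1

Derivation:
LRU simulation (capacity=8):
  1. access berry: MISS. Cache (LRU->MRU): [berry]
  2. access berry: HIT. Cache (LRU->MRU): [berry]
  3. access berry: HIT. Cache (LRU->MRU): [berry]
  4. access berry: HIT. Cache (LRU->MRU): [berry]
  5. access berry: HIT. Cache (LRU->MRU): [berry]
  6. access lime: MISS. Cache (LRU->MRU): [berry lime]
  7. access cow: MISS. Cache (LRU->MRU): [berry lime cow]
  8. access berry: HIT. Cache (LRU->MRU): [lime cow berry]
  9. access cow: HIT. Cache (LRU->MRU): [lime berry cow]
  10. access berry: HIT. Cache (LRU->MRU): [lime cow berry]
  11. access cow: HIT. Cache (LRU->MRU): [lime berry cow]
  12. access lime: HIT. Cache (LRU->MRU): [berry cow lime]
  13. access cow: HIT. Cache (LRU->MRU): [berry lime cow]
  14. access yak: MISS. Cache (LRU->MRU): [berry lime cow yak]
  15. access cow: HIT. Cache (LRU->MRU): [berry lime yak cow]
  16. access cherry: MISS. Cache (LRU->MRU): [berry lime yak cow cherry]
  17. access cow: HIT. Cache (LRU->MRU): [berry lime yak cherry cow]
  18. access cow: HIT. Cache (LRU->MRU): [berry lime yak cherry cow]
  19. access cow: HIT. Cache (LRU->MRU): [berry lime yak cherry cow]
  20. access cow: HIT. Cache (LRU->MRU): [berry lime yak cherry cow]
  21. access cherry: HIT. Cache (LRU->MRU): [berry lime yak cow cherry]
  22. access cherry: HIT. Cache (LRU->MRU): [berry lime yak cow cherry]
  23. access cow: HIT. Cache (LRU->MRU): [berry lime yak cherry cow]
  24. access cow: HIT. Cache (LRU->MRU): [berry lime yak cherry cow]
  25. access pig: MISS. Cache (LRU->MRU): [berry lime yak cherry cow pig]
  26. access pig: HIT. Cache (LRU->MRU): [berry lime yak cherry cow pig]
  27. access cherry: HIT. Cache (LRU->MRU): [berry lime yak cow pig cherry]
  28. access yak: HIT. Cache (LRU->MRU): [berry lime cow pig cherry yak]
  29. access lime: HIT. Cache (LRU->MRU): [berry cow pig cherry yak lime]
  30. access cherry: HIT. Cache (LRU->MRU): [berry cow pig yak lime cherry]
  31. access berry: HIT. Cache (LRU->MRU): [cow pig yak lime cherry berry]
  32. access apple: MISS. Cache (LRU->MRU): [cow pig yak lime cherry berry apple]
  33. access lime: HIT. Cache (LRU->MRU): [cow pig yak cherry berry apple lime]
  34. access apple: HIT. Cache (LRU->MRU): [cow pig yak cherry berry lime apple]
  35. access fox: MISS. Cache (LRU->MRU): [cow pig yak cherry berry lime apple fox]
  36. access cherry: HIT. Cache (LRU->MRU): [cow pig yak berry lime apple fox cherry]
  37. access pear: MISS, evict cow. Cache (LRU->MRU): [pig yak berry lime apple fox cherry pear]
Total: 28 hits, 9 misses, 1 evictions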